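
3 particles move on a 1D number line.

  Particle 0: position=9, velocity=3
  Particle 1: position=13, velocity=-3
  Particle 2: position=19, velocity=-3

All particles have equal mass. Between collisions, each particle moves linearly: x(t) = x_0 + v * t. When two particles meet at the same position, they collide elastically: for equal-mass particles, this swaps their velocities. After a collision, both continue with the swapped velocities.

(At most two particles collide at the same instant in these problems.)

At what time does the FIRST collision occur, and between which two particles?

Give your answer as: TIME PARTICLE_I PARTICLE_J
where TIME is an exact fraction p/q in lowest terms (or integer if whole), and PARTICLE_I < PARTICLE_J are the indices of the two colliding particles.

Pair (0,1): pos 9,13 vel 3,-3 -> gap=4, closing at 6/unit, collide at t=2/3
Pair (1,2): pos 13,19 vel -3,-3 -> not approaching (rel speed 0 <= 0)
Earliest collision: t=2/3 between 0 and 1

Answer: 2/3 0 1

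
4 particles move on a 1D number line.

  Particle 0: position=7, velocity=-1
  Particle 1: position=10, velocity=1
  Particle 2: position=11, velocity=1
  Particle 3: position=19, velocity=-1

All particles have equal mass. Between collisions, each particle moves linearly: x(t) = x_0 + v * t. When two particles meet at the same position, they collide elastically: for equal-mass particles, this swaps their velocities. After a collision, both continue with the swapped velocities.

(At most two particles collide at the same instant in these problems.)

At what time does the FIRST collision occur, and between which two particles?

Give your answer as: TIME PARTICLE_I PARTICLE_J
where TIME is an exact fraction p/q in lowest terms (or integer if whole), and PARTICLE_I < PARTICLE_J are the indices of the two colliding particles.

Answer: 4 2 3

Derivation:
Pair (0,1): pos 7,10 vel -1,1 -> not approaching (rel speed -2 <= 0)
Pair (1,2): pos 10,11 vel 1,1 -> not approaching (rel speed 0 <= 0)
Pair (2,3): pos 11,19 vel 1,-1 -> gap=8, closing at 2/unit, collide at t=4
Earliest collision: t=4 between 2 and 3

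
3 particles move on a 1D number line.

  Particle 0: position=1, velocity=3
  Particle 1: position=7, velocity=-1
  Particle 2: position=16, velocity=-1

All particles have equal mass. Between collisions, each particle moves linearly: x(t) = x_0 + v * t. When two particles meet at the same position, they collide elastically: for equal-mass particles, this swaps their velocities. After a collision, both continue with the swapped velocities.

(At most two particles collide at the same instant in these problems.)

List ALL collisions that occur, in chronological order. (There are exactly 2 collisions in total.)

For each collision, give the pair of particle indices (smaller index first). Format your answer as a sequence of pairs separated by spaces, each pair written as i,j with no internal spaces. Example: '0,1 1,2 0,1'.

Collision at t=3/2: particles 0 and 1 swap velocities; positions: p0=11/2 p1=11/2 p2=29/2; velocities now: v0=-1 v1=3 v2=-1
Collision at t=15/4: particles 1 and 2 swap velocities; positions: p0=13/4 p1=49/4 p2=49/4; velocities now: v0=-1 v1=-1 v2=3

Answer: 0,1 1,2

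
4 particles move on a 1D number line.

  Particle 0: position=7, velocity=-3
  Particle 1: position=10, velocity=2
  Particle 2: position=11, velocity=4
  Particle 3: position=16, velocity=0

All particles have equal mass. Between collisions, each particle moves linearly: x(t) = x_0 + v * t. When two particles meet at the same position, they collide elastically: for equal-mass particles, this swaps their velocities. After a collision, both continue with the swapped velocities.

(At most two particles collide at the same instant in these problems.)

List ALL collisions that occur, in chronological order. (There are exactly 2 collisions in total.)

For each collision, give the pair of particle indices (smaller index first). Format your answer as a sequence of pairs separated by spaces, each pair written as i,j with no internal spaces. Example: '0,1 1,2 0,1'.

Collision at t=5/4: particles 2 and 3 swap velocities; positions: p0=13/4 p1=25/2 p2=16 p3=16; velocities now: v0=-3 v1=2 v2=0 v3=4
Collision at t=3: particles 1 and 2 swap velocities; positions: p0=-2 p1=16 p2=16 p3=23; velocities now: v0=-3 v1=0 v2=2 v3=4

Answer: 2,3 1,2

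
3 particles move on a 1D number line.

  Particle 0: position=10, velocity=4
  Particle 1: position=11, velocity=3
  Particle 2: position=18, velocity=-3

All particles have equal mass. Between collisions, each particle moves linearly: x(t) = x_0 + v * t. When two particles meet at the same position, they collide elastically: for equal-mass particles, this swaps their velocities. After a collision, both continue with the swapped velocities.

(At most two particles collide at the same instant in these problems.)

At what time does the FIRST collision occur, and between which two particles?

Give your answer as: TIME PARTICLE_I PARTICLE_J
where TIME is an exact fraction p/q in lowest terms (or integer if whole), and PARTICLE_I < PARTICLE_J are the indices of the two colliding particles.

Pair (0,1): pos 10,11 vel 4,3 -> gap=1, closing at 1/unit, collide at t=1
Pair (1,2): pos 11,18 vel 3,-3 -> gap=7, closing at 6/unit, collide at t=7/6
Earliest collision: t=1 between 0 and 1

Answer: 1 0 1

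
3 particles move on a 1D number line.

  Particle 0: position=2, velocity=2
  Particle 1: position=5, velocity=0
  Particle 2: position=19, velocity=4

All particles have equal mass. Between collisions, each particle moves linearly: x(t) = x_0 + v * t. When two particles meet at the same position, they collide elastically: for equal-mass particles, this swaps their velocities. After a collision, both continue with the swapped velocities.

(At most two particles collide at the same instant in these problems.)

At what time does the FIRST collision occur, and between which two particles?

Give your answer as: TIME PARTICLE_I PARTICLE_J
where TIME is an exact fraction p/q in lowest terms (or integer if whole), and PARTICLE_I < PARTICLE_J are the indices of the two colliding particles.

Pair (0,1): pos 2,5 vel 2,0 -> gap=3, closing at 2/unit, collide at t=3/2
Pair (1,2): pos 5,19 vel 0,4 -> not approaching (rel speed -4 <= 0)
Earliest collision: t=3/2 between 0 and 1

Answer: 3/2 0 1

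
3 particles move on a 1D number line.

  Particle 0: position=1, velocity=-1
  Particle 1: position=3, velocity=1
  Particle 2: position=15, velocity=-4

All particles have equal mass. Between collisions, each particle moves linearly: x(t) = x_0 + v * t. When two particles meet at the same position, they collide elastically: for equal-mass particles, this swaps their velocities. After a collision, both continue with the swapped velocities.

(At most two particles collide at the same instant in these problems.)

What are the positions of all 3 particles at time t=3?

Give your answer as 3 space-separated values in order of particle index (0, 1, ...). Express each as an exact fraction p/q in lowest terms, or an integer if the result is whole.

Collision at t=12/5: particles 1 and 2 swap velocities; positions: p0=-7/5 p1=27/5 p2=27/5; velocities now: v0=-1 v1=-4 v2=1
Advance to t=3 (no further collisions before then); velocities: v0=-1 v1=-4 v2=1; positions = -2 3 6

Answer: -2 3 6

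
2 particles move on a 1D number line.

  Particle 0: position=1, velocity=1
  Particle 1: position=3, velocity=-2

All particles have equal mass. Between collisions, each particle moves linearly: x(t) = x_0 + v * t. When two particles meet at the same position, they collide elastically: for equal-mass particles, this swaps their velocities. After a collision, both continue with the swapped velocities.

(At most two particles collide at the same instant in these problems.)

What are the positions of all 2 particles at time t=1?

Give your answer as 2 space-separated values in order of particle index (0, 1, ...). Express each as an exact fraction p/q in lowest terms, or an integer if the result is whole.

Answer: 1 2

Derivation:
Collision at t=2/3: particles 0 and 1 swap velocities; positions: p0=5/3 p1=5/3; velocities now: v0=-2 v1=1
Advance to t=1 (no further collisions before then); velocities: v0=-2 v1=1; positions = 1 2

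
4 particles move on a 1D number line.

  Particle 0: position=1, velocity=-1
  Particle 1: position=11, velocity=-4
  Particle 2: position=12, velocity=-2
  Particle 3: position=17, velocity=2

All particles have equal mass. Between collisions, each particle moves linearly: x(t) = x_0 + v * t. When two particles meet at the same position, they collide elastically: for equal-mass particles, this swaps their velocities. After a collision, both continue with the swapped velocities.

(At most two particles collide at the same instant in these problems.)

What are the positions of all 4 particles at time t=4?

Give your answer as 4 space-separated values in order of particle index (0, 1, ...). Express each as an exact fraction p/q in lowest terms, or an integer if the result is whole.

Collision at t=10/3: particles 0 and 1 swap velocities; positions: p0=-7/3 p1=-7/3 p2=16/3 p3=71/3; velocities now: v0=-4 v1=-1 v2=-2 v3=2
Advance to t=4 (no further collisions before then); velocities: v0=-4 v1=-1 v2=-2 v3=2; positions = -5 -3 4 25

Answer: -5 -3 4 25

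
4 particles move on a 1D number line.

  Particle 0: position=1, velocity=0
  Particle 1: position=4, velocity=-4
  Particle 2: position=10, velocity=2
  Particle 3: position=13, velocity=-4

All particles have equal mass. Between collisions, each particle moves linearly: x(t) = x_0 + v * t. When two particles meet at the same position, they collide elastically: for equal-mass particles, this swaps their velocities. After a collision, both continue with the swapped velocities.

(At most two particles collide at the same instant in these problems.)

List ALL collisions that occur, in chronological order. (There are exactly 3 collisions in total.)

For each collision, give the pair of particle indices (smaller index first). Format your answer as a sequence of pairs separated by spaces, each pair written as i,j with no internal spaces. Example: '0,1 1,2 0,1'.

Answer: 2,3 0,1 1,2

Derivation:
Collision at t=1/2: particles 2 and 3 swap velocities; positions: p0=1 p1=2 p2=11 p3=11; velocities now: v0=0 v1=-4 v2=-4 v3=2
Collision at t=3/4: particles 0 and 1 swap velocities; positions: p0=1 p1=1 p2=10 p3=23/2; velocities now: v0=-4 v1=0 v2=-4 v3=2
Collision at t=3: particles 1 and 2 swap velocities; positions: p0=-8 p1=1 p2=1 p3=16; velocities now: v0=-4 v1=-4 v2=0 v3=2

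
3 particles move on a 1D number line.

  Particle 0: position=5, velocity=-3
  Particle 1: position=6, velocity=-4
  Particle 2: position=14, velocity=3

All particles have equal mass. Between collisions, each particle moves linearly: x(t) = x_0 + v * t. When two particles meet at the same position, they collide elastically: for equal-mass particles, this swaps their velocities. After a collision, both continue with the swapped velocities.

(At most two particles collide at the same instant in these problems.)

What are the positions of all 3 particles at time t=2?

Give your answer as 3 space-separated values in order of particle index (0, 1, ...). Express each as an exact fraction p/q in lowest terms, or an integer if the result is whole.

Collision at t=1: particles 0 and 1 swap velocities; positions: p0=2 p1=2 p2=17; velocities now: v0=-4 v1=-3 v2=3
Advance to t=2 (no further collisions before then); velocities: v0=-4 v1=-3 v2=3; positions = -2 -1 20

Answer: -2 -1 20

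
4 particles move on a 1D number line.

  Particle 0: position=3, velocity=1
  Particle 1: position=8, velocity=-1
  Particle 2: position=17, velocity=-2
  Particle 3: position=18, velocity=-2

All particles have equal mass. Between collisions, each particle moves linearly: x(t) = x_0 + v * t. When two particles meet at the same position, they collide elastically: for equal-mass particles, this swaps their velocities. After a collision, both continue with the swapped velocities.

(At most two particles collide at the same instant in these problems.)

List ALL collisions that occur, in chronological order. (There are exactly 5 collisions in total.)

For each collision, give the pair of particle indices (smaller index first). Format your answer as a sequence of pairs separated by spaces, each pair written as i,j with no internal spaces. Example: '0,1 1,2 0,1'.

Answer: 0,1 1,2 2,3 0,1 1,2

Derivation:
Collision at t=5/2: particles 0 and 1 swap velocities; positions: p0=11/2 p1=11/2 p2=12 p3=13; velocities now: v0=-1 v1=1 v2=-2 v3=-2
Collision at t=14/3: particles 1 and 2 swap velocities; positions: p0=10/3 p1=23/3 p2=23/3 p3=26/3; velocities now: v0=-1 v1=-2 v2=1 v3=-2
Collision at t=5: particles 2 and 3 swap velocities; positions: p0=3 p1=7 p2=8 p3=8; velocities now: v0=-1 v1=-2 v2=-2 v3=1
Collision at t=9: particles 0 and 1 swap velocities; positions: p0=-1 p1=-1 p2=0 p3=12; velocities now: v0=-2 v1=-1 v2=-2 v3=1
Collision at t=10: particles 1 and 2 swap velocities; positions: p0=-3 p1=-2 p2=-2 p3=13; velocities now: v0=-2 v1=-2 v2=-1 v3=1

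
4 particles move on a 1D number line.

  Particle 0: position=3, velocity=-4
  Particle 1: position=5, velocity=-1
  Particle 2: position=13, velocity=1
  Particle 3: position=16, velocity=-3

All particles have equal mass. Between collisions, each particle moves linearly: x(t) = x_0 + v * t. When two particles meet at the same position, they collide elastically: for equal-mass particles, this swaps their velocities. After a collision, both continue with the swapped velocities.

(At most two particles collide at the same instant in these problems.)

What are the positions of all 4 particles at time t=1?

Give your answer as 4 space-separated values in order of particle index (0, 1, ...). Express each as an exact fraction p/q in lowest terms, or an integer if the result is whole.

Answer: -1 4 13 14

Derivation:
Collision at t=3/4: particles 2 and 3 swap velocities; positions: p0=0 p1=17/4 p2=55/4 p3=55/4; velocities now: v0=-4 v1=-1 v2=-3 v3=1
Advance to t=1 (no further collisions before then); velocities: v0=-4 v1=-1 v2=-3 v3=1; positions = -1 4 13 14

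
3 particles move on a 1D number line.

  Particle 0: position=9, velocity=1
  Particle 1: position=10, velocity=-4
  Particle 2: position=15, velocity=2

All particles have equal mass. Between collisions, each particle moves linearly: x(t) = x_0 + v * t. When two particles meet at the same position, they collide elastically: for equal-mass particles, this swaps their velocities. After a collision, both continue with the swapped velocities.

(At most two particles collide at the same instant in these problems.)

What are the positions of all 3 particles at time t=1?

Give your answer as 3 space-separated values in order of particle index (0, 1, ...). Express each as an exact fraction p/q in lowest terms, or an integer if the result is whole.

Answer: 6 10 17

Derivation:
Collision at t=1/5: particles 0 and 1 swap velocities; positions: p0=46/5 p1=46/5 p2=77/5; velocities now: v0=-4 v1=1 v2=2
Advance to t=1 (no further collisions before then); velocities: v0=-4 v1=1 v2=2; positions = 6 10 17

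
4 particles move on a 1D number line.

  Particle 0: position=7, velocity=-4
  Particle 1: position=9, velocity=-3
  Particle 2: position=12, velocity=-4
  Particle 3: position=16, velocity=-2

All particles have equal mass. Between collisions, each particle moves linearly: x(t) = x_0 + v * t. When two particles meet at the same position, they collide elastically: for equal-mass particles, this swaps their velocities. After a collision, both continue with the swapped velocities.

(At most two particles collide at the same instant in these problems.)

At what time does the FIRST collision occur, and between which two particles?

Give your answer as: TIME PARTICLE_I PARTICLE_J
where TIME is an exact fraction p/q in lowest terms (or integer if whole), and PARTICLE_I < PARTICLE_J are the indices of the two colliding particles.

Pair (0,1): pos 7,9 vel -4,-3 -> not approaching (rel speed -1 <= 0)
Pair (1,2): pos 9,12 vel -3,-4 -> gap=3, closing at 1/unit, collide at t=3
Pair (2,3): pos 12,16 vel -4,-2 -> not approaching (rel speed -2 <= 0)
Earliest collision: t=3 between 1 and 2

Answer: 3 1 2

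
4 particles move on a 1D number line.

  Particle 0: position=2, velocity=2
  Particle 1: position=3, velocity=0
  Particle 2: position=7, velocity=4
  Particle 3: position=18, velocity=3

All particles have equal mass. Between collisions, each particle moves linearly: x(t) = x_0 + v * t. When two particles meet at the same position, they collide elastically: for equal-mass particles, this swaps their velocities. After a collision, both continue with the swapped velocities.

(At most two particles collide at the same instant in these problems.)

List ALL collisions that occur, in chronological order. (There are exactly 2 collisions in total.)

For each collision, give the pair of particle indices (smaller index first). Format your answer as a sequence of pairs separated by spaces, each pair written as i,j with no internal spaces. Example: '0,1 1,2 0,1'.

Collision at t=1/2: particles 0 and 1 swap velocities; positions: p0=3 p1=3 p2=9 p3=39/2; velocities now: v0=0 v1=2 v2=4 v3=3
Collision at t=11: particles 2 and 3 swap velocities; positions: p0=3 p1=24 p2=51 p3=51; velocities now: v0=0 v1=2 v2=3 v3=4

Answer: 0,1 2,3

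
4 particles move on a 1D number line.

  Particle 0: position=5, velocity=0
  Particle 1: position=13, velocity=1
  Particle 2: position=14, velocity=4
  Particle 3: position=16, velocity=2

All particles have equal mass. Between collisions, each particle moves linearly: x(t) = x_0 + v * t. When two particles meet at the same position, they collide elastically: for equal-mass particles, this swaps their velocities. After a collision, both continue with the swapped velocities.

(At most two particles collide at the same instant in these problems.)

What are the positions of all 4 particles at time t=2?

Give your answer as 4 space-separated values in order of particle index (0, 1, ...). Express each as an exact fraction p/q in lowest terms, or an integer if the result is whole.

Answer: 5 15 20 22

Derivation:
Collision at t=1: particles 2 and 3 swap velocities; positions: p0=5 p1=14 p2=18 p3=18; velocities now: v0=0 v1=1 v2=2 v3=4
Advance to t=2 (no further collisions before then); velocities: v0=0 v1=1 v2=2 v3=4; positions = 5 15 20 22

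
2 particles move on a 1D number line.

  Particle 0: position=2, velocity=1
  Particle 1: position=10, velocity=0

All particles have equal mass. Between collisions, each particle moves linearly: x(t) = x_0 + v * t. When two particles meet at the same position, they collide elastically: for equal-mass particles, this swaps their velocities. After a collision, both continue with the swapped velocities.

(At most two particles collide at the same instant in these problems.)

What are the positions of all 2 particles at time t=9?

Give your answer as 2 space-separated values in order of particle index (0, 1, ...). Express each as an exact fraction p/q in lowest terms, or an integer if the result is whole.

Collision at t=8: particles 0 and 1 swap velocities; positions: p0=10 p1=10; velocities now: v0=0 v1=1
Advance to t=9 (no further collisions before then); velocities: v0=0 v1=1; positions = 10 11

Answer: 10 11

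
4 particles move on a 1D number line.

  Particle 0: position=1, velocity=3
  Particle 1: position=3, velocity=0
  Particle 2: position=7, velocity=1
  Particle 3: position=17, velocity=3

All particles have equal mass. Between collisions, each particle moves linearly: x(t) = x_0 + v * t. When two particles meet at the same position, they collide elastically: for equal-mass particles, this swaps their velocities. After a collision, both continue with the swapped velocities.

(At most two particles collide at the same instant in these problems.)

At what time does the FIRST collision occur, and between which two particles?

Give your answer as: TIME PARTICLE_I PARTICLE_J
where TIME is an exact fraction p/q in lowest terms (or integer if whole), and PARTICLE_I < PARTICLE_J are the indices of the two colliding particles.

Pair (0,1): pos 1,3 vel 3,0 -> gap=2, closing at 3/unit, collide at t=2/3
Pair (1,2): pos 3,7 vel 0,1 -> not approaching (rel speed -1 <= 0)
Pair (2,3): pos 7,17 vel 1,3 -> not approaching (rel speed -2 <= 0)
Earliest collision: t=2/3 between 0 and 1

Answer: 2/3 0 1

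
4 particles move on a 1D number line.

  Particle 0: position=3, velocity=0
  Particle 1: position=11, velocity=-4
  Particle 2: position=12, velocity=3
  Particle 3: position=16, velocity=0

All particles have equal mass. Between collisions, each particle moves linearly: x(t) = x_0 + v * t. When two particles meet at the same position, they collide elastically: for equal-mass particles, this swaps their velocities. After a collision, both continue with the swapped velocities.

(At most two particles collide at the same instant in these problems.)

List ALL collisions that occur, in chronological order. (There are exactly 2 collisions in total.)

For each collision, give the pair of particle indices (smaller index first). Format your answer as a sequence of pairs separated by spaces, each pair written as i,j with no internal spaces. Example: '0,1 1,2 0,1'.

Collision at t=4/3: particles 2 and 3 swap velocities; positions: p0=3 p1=17/3 p2=16 p3=16; velocities now: v0=0 v1=-4 v2=0 v3=3
Collision at t=2: particles 0 and 1 swap velocities; positions: p0=3 p1=3 p2=16 p3=18; velocities now: v0=-4 v1=0 v2=0 v3=3

Answer: 2,3 0,1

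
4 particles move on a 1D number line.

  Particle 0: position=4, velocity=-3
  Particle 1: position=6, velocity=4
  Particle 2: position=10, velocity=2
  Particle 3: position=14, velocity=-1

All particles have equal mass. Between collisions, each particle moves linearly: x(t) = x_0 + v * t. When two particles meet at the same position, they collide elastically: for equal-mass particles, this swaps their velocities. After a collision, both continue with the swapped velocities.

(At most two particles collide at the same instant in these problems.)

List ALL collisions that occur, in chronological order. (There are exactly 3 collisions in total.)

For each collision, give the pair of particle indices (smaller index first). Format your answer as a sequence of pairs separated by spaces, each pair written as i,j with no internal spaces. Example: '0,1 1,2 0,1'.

Collision at t=4/3: particles 2 and 3 swap velocities; positions: p0=0 p1=34/3 p2=38/3 p3=38/3; velocities now: v0=-3 v1=4 v2=-1 v3=2
Collision at t=8/5: particles 1 and 2 swap velocities; positions: p0=-4/5 p1=62/5 p2=62/5 p3=66/5; velocities now: v0=-3 v1=-1 v2=4 v3=2
Collision at t=2: particles 2 and 3 swap velocities; positions: p0=-2 p1=12 p2=14 p3=14; velocities now: v0=-3 v1=-1 v2=2 v3=4

Answer: 2,3 1,2 2,3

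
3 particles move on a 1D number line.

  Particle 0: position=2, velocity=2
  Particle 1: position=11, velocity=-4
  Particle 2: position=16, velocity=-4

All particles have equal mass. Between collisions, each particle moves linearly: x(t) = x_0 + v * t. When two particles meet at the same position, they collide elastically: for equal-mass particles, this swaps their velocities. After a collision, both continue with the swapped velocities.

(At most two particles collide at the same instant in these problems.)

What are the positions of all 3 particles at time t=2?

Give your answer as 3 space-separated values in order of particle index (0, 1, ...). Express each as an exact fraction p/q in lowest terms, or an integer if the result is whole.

Collision at t=3/2: particles 0 and 1 swap velocities; positions: p0=5 p1=5 p2=10; velocities now: v0=-4 v1=2 v2=-4
Advance to t=2 (no further collisions before then); velocities: v0=-4 v1=2 v2=-4; positions = 3 6 8

Answer: 3 6 8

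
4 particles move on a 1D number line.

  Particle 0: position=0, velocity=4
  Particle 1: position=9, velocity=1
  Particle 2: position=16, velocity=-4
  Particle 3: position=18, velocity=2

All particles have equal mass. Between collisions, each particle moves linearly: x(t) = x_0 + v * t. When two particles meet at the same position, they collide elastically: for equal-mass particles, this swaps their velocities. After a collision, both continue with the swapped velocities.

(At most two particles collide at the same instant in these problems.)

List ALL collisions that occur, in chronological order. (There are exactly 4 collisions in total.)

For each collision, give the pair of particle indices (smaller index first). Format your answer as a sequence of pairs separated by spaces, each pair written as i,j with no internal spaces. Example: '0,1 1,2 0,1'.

Collision at t=7/5: particles 1 and 2 swap velocities; positions: p0=28/5 p1=52/5 p2=52/5 p3=104/5; velocities now: v0=4 v1=-4 v2=1 v3=2
Collision at t=2: particles 0 and 1 swap velocities; positions: p0=8 p1=8 p2=11 p3=22; velocities now: v0=-4 v1=4 v2=1 v3=2
Collision at t=3: particles 1 and 2 swap velocities; positions: p0=4 p1=12 p2=12 p3=24; velocities now: v0=-4 v1=1 v2=4 v3=2
Collision at t=9: particles 2 and 3 swap velocities; positions: p0=-20 p1=18 p2=36 p3=36; velocities now: v0=-4 v1=1 v2=2 v3=4

Answer: 1,2 0,1 1,2 2,3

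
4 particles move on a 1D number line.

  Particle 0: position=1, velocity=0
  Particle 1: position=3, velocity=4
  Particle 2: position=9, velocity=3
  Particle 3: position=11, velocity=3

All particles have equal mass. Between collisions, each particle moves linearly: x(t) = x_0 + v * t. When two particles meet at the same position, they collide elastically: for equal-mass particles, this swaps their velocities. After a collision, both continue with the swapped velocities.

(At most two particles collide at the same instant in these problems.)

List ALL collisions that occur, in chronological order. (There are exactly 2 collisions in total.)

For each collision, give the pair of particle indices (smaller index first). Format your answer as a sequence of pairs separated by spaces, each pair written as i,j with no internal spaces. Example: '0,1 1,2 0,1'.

Collision at t=6: particles 1 and 2 swap velocities; positions: p0=1 p1=27 p2=27 p3=29; velocities now: v0=0 v1=3 v2=4 v3=3
Collision at t=8: particles 2 and 3 swap velocities; positions: p0=1 p1=33 p2=35 p3=35; velocities now: v0=0 v1=3 v2=3 v3=4

Answer: 1,2 2,3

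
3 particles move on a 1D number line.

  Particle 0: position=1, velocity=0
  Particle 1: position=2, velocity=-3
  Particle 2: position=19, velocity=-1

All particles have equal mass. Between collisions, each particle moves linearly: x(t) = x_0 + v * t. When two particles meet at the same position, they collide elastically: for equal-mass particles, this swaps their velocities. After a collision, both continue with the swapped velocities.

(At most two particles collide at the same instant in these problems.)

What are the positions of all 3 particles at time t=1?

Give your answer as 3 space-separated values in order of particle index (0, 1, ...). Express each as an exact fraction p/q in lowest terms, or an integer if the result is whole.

Collision at t=1/3: particles 0 and 1 swap velocities; positions: p0=1 p1=1 p2=56/3; velocities now: v0=-3 v1=0 v2=-1
Advance to t=1 (no further collisions before then); velocities: v0=-3 v1=0 v2=-1; positions = -1 1 18

Answer: -1 1 18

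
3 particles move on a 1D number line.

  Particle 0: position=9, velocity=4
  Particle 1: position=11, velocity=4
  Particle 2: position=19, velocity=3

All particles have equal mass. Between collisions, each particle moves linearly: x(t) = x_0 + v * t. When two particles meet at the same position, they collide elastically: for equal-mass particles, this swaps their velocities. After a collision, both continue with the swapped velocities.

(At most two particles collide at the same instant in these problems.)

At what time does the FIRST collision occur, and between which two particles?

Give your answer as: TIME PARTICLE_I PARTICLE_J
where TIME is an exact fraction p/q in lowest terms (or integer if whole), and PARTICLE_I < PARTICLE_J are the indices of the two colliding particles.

Answer: 8 1 2

Derivation:
Pair (0,1): pos 9,11 vel 4,4 -> not approaching (rel speed 0 <= 0)
Pair (1,2): pos 11,19 vel 4,3 -> gap=8, closing at 1/unit, collide at t=8
Earliest collision: t=8 between 1 and 2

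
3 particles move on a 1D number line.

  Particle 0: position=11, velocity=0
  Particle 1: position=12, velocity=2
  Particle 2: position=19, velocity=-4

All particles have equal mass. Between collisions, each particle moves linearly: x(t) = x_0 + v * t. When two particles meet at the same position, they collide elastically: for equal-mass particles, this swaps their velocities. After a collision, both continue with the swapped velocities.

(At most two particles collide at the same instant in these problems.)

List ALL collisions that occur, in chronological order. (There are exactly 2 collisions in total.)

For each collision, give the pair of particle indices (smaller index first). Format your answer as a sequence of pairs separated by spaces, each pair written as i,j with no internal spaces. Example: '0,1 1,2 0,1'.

Collision at t=7/6: particles 1 and 2 swap velocities; positions: p0=11 p1=43/3 p2=43/3; velocities now: v0=0 v1=-4 v2=2
Collision at t=2: particles 0 and 1 swap velocities; positions: p0=11 p1=11 p2=16; velocities now: v0=-4 v1=0 v2=2

Answer: 1,2 0,1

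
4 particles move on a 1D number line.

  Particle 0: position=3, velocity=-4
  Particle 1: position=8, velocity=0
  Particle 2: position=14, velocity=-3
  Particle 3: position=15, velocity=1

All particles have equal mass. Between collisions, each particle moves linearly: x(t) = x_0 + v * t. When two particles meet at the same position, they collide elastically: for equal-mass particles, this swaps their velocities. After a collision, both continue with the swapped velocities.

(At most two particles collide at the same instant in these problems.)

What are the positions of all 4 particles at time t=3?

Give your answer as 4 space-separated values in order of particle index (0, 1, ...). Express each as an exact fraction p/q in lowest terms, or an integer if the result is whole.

Collision at t=2: particles 1 and 2 swap velocities; positions: p0=-5 p1=8 p2=8 p3=17; velocities now: v0=-4 v1=-3 v2=0 v3=1
Advance to t=3 (no further collisions before then); velocities: v0=-4 v1=-3 v2=0 v3=1; positions = -9 5 8 18

Answer: -9 5 8 18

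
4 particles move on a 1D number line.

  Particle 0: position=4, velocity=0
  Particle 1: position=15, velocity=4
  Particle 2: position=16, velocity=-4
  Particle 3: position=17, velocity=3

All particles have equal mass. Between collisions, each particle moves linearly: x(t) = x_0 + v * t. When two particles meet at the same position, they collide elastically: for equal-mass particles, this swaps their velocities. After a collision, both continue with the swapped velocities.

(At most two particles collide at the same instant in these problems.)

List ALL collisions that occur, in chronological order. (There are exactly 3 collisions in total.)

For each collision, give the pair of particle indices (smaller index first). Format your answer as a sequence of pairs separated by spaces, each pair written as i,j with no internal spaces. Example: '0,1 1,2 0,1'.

Answer: 1,2 2,3 0,1

Derivation:
Collision at t=1/8: particles 1 and 2 swap velocities; positions: p0=4 p1=31/2 p2=31/2 p3=139/8; velocities now: v0=0 v1=-4 v2=4 v3=3
Collision at t=2: particles 2 and 3 swap velocities; positions: p0=4 p1=8 p2=23 p3=23; velocities now: v0=0 v1=-4 v2=3 v3=4
Collision at t=3: particles 0 and 1 swap velocities; positions: p0=4 p1=4 p2=26 p3=27; velocities now: v0=-4 v1=0 v2=3 v3=4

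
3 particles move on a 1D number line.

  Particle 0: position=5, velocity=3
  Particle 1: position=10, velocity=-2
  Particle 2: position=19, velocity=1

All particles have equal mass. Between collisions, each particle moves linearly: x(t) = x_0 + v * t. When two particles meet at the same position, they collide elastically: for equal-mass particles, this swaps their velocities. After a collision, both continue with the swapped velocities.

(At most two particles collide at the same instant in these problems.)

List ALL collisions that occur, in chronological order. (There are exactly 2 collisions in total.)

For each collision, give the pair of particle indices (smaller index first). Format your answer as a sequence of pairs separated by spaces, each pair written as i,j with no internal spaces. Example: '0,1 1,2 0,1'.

Collision at t=1: particles 0 and 1 swap velocities; positions: p0=8 p1=8 p2=20; velocities now: v0=-2 v1=3 v2=1
Collision at t=7: particles 1 and 2 swap velocities; positions: p0=-4 p1=26 p2=26; velocities now: v0=-2 v1=1 v2=3

Answer: 0,1 1,2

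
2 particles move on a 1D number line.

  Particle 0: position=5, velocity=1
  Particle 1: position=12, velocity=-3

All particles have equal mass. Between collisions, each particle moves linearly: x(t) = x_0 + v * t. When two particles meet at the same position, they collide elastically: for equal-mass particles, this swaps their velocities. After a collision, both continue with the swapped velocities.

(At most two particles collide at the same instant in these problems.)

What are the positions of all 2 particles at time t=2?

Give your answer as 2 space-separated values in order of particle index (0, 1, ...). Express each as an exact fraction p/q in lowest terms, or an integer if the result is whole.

Answer: 6 7

Derivation:
Collision at t=7/4: particles 0 and 1 swap velocities; positions: p0=27/4 p1=27/4; velocities now: v0=-3 v1=1
Advance to t=2 (no further collisions before then); velocities: v0=-3 v1=1; positions = 6 7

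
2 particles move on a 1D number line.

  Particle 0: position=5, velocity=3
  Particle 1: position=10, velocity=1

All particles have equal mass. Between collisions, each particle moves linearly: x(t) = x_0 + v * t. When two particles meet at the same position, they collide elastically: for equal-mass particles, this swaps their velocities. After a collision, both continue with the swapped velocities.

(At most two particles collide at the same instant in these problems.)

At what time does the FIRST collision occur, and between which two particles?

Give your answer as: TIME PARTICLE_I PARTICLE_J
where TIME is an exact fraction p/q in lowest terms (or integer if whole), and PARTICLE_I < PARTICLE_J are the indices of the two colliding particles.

Pair (0,1): pos 5,10 vel 3,1 -> gap=5, closing at 2/unit, collide at t=5/2
Earliest collision: t=5/2 between 0 and 1

Answer: 5/2 0 1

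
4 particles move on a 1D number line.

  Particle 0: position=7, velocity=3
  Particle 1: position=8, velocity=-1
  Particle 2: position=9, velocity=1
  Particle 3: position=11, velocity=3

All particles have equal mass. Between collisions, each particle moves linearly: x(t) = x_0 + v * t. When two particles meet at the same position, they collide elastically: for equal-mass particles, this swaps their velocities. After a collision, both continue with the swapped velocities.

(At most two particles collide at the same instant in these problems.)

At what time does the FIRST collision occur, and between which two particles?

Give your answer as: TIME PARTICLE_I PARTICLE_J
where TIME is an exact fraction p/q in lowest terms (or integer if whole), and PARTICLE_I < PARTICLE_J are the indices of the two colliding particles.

Pair (0,1): pos 7,8 vel 3,-1 -> gap=1, closing at 4/unit, collide at t=1/4
Pair (1,2): pos 8,9 vel -1,1 -> not approaching (rel speed -2 <= 0)
Pair (2,3): pos 9,11 vel 1,3 -> not approaching (rel speed -2 <= 0)
Earliest collision: t=1/4 between 0 and 1

Answer: 1/4 0 1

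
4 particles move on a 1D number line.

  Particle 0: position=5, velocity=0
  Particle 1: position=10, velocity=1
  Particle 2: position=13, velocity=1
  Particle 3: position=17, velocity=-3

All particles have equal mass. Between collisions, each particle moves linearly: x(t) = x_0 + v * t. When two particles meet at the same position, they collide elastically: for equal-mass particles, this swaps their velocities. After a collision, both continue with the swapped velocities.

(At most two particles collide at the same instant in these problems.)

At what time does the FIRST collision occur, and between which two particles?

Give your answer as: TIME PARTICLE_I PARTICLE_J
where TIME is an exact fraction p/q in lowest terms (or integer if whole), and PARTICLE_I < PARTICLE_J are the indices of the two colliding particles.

Pair (0,1): pos 5,10 vel 0,1 -> not approaching (rel speed -1 <= 0)
Pair (1,2): pos 10,13 vel 1,1 -> not approaching (rel speed 0 <= 0)
Pair (2,3): pos 13,17 vel 1,-3 -> gap=4, closing at 4/unit, collide at t=1
Earliest collision: t=1 between 2 and 3

Answer: 1 2 3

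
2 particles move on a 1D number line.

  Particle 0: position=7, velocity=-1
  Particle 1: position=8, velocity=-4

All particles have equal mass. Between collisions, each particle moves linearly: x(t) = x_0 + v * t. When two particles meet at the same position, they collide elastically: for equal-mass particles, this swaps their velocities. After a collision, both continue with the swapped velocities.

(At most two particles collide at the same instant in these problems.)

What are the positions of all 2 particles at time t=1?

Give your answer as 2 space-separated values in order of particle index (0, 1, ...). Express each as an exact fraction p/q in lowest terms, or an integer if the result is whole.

Answer: 4 6

Derivation:
Collision at t=1/3: particles 0 and 1 swap velocities; positions: p0=20/3 p1=20/3; velocities now: v0=-4 v1=-1
Advance to t=1 (no further collisions before then); velocities: v0=-4 v1=-1; positions = 4 6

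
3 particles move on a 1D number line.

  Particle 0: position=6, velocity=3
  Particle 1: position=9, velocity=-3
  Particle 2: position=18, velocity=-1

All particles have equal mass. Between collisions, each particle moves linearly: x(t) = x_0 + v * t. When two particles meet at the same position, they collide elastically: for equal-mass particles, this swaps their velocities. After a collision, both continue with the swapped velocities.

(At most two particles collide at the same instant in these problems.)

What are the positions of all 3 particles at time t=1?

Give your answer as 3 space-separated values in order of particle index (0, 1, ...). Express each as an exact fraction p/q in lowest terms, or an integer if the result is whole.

Answer: 6 9 17

Derivation:
Collision at t=1/2: particles 0 and 1 swap velocities; positions: p0=15/2 p1=15/2 p2=35/2; velocities now: v0=-3 v1=3 v2=-1
Advance to t=1 (no further collisions before then); velocities: v0=-3 v1=3 v2=-1; positions = 6 9 17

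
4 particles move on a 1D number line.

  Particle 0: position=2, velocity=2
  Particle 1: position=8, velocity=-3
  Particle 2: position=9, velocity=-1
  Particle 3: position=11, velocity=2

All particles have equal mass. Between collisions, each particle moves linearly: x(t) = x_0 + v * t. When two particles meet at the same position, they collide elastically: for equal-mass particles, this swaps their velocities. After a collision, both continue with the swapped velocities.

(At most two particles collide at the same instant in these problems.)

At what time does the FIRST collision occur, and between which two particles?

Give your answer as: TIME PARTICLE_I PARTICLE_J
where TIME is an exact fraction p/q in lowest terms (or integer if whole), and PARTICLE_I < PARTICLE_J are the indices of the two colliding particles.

Pair (0,1): pos 2,8 vel 2,-3 -> gap=6, closing at 5/unit, collide at t=6/5
Pair (1,2): pos 8,9 vel -3,-1 -> not approaching (rel speed -2 <= 0)
Pair (2,3): pos 9,11 vel -1,2 -> not approaching (rel speed -3 <= 0)
Earliest collision: t=6/5 between 0 and 1

Answer: 6/5 0 1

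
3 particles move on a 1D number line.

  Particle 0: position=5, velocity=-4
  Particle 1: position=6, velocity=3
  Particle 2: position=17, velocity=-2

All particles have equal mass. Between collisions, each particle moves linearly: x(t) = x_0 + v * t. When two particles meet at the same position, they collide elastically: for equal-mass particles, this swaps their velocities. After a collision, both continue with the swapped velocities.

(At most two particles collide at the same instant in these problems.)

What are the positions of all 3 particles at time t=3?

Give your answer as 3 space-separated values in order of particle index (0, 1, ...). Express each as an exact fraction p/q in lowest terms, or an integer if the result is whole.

Answer: -7 11 15

Derivation:
Collision at t=11/5: particles 1 and 2 swap velocities; positions: p0=-19/5 p1=63/5 p2=63/5; velocities now: v0=-4 v1=-2 v2=3
Advance to t=3 (no further collisions before then); velocities: v0=-4 v1=-2 v2=3; positions = -7 11 15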